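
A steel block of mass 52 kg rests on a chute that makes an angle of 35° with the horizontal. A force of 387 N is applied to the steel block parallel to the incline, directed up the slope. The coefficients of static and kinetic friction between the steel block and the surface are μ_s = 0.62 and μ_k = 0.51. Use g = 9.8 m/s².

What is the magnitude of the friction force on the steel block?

f ≈ 94.7 N (down the incline)

Normal force: N = m g cos θ = 52 × 9.8 × cos 35° = 417.4 N.
The friction needed for equilibrium is m g sin θ − P = 292.3 − 387 = -94.71 N, measured positive up-slope.
Static friction can supply at most μ_s N = 258.8 N.
Since |-94.71| ≤ 258.8 N, static friction is sufficient; f equals the required value, not μ_s N.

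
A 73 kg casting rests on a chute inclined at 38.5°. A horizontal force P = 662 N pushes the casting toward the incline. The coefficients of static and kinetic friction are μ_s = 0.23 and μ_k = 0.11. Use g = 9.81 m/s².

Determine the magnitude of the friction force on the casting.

The horizontal push has a component P sin θ into the surface, so N = m g cos θ + P sin θ = 560.4 + 412.1 = 972.6 N.
Parallel to the incline: P cos θ − m g sin θ = 518.1 − 445.8 = 72.29 N; the friction needed to balance this is 72.29 N acting down the slope.
Maximum static friction: μ_s N = 0.23 × 972.6 = 223.7 N.
Since 72.29 N is within the 223.7 N limit, the casting stays put and friction is exactly 72.3 N.

f ≈ 72.3 N (down the incline)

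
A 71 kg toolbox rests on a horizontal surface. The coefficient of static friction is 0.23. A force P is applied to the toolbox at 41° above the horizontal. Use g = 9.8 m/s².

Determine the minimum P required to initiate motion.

N = m g − P sin α (the pull lifts the toolbox).
At impending slip, P cos α = μ_s N = μ_s (m g − P sin α).
Solving: P (cos α + μ_s sin α) = μ_s m g → P = 0.23×696/(cos 41° + 0.23 sin 41°) = 160/0.9056 = 177 N.

P ≈ 177 N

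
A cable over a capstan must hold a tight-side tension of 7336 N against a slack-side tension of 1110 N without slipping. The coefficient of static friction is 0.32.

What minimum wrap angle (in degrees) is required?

T₂/T₁ = e^{μβ} → β = ln(T₂/T₁)/μ.
β = ln(7336/1110)/0.32 = 1.888/0.32 = 5.901 rad.
In degrees: β = 5.901 × 180/π = 338°.

β_min ≈ 338°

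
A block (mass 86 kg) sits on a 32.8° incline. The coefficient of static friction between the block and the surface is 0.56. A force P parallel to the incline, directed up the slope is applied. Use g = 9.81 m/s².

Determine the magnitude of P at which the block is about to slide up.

P ≈ 854 N

At impending motion up the slope, friction acts down-slope at its limit: f = μ_s N.
P is parallel to the surface, so N = m g cos θ = 709 N.
Along the incline: P = m g sin θ + μ_s N = 457 + 0.56×709 = 854 N.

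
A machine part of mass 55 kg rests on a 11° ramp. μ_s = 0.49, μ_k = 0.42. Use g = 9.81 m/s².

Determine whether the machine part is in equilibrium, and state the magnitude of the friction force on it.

f ≈ 103 N

N = m g cos θ = 530 N.
Down-slope weight component: m g sin θ = 103 N.
μ_s N = 260 N.
103 ≤ 260 N, so it stays put; friction = 103 N.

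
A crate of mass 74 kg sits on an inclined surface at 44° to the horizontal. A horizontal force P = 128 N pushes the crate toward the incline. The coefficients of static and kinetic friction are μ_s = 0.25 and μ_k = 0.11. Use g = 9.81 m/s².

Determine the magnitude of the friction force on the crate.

f ≈ 67.2 N (up the incline)

Resolve perpendicular to the incline: N = m g cos θ + P sin θ = 74×9.81×cos 44° + 128×sin 44° = 611.1 N.
Along the incline, the net driving force (taking up-slope positive) is P cos θ − m g sin θ = 92.08 − 504.3 = -412.2 N, so equilibrium requires friction f = 412.2 N (up-slope).
Maximum static friction: μ_s N = 0.25 × 611.1 = 152.8 N.
The required 412.2 N exceeds the static limit, so the crate slides down-slope and f = μ_k N = 0.11×611.1 = 67.2 N.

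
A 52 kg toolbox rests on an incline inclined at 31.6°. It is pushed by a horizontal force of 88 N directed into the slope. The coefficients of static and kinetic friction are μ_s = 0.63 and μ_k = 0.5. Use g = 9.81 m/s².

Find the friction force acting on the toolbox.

f ≈ 192 N (up the incline)

Resolve perpendicular to the incline: N = m g cos θ + P sin θ = 52×9.81×cos 31.6° + 88×sin 31.6° = 480.6 N.
Along the incline, the net driving force (taking up-slope positive) is P cos θ − m g sin θ = 74.95 − 267.3 = -192.3 N, so equilibrium requires friction f = 192.3 N (up-slope).
Maximum static friction: μ_s N = 0.63 × 480.6 = 302.8 N.
Since 192.3 N is within the 302.8 N limit, the toolbox stays put and friction is exactly 192 N.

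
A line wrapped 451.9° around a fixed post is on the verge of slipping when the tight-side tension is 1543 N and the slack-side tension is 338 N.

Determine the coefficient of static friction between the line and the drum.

μ ≈ 0.193

T₂/T₁ = e^{μβ} → μ = ln(T₂/T₁)/β.
β = 451.9° = 7.887 rad.
μ = ln(1543/338)/7.887 = ln(4.565)/7.887 = 0.193.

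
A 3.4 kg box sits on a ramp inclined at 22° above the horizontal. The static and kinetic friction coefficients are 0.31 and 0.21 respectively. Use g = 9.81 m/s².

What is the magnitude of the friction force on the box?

f ≈ 6.49 N (up the incline)

The normal reaction is N = m g cos θ = 30.93 N.
For equilibrium along the incline, friction must balance the weight component: f = m g sin θ = 12.49 N up the slope.
Maximum static friction available: μ_s N = 0.31 × 30.93 = 9.587 N.
|12.49| exceeds 9.587 N, so the box slips down-slope; friction is kinetic, f = μ_k N = 0.21×30.93 = 6.49 N.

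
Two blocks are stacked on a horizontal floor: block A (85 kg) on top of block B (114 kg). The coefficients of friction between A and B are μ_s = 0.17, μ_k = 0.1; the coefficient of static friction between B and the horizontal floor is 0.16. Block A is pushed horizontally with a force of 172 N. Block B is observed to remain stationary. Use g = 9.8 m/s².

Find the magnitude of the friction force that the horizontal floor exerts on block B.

f ≈ 83.3 N

The normal force B exerts on A is simply A's weight, N₁ = 833 N.
So the A–B interface can sustain at most μ_s N₁ = 141.6 N of static friction.
Since P = 172 N > 141.6 N, A slides on B; the A–B friction is kinetic: f₁ = μ_k N₁ = 0.1×833 = 83.3 N.
By Newton's third law B feels 83.3 N forward from A. With B stationary, the floor's static friction on B balances it: f₂ = 83.3 N (well within μ_s(m_A+m_B)g = 312 N).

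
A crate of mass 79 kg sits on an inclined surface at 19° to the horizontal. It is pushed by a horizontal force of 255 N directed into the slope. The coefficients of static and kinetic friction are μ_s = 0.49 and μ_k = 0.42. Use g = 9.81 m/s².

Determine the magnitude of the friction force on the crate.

f ≈ 11.2 N (up the incline)

Resolve perpendicular to the incline: N = m g cos θ + P sin θ = 79×9.81×cos 19° + 255×sin 19° = 815.8 N.
Along the incline, the net driving force (taking up-slope positive) is P cos θ − m g sin θ = 241.1 − 252.3 = -11.2 N, so equilibrium requires friction f = 11.2 N (up-slope).
Maximum static friction: μ_s N = 0.49 × 815.8 = 399.7 N.
|f_req| = 11.2 ≤ 399.7 N → the crate is in equilibrium; friction equals the required value.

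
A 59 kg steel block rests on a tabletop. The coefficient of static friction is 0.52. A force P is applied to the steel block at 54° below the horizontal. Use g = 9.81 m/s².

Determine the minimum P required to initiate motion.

N = m g + P sin α (the push presses the steel block into the tabletop).
At impending slip, P cos α = μ_s N = μ_s (m g + P sin α).
Solving: P (cos α − μ_s sin α) = μ_s m g → P = 0.52×579/(cos 54° − 0.52 sin 54°) = 301/0.1671 = 1800 N.

P ≈ 1800 N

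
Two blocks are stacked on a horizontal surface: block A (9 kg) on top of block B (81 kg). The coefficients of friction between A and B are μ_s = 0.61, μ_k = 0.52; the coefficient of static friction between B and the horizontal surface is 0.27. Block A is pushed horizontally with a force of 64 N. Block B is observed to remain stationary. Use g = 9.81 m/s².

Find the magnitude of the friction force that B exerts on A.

f ≈ 45.9 N

The normal force B exerts on A is simply A's weight, N₁ = 88.29 N.
Maximum static friction on A from B: μ_s N₁ = 0.61×88.29 = 53.86 N.
Since P = 64 N > 53.86 N, A slides on B; the A–B friction is kinetic: f₁ = μ_k N₁ = 0.52×88.29 = 45.9 N.
B experiences an equal 45.9 N forward from A (third law). B is in equilibrium, so the floor supplies f₂ = 45.9 N of static friction (limit μ_s(m_A+m_B)g = 238.4 N, not exceeded).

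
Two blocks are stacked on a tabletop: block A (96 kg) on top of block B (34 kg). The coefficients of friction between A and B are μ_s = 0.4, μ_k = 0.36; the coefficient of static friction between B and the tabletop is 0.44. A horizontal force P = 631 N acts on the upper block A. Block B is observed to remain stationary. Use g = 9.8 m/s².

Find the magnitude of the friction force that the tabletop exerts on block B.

The normal force B exerts on A is simply A's weight, N₁ = 940.8 N.
Maximum static friction on A from B: μ_s N₁ = 0.4×940.8 = 376.3 N.
Since P = 631 N > 376.3 N, A slides on B; the A–B friction is kinetic: f₁ = μ_k N₁ = 0.36×940.8 = 339 N.
B experiences an equal 339 N forward from A (third law). B is in equilibrium, so the floor supplies f₂ = 339 N of static friction (limit μ_s(m_A+m_B)g = 560.6 N, not exceeded).

f ≈ 339 N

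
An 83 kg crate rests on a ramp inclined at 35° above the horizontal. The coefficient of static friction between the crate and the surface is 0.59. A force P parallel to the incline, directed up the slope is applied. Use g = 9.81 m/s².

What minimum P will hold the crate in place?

The crate tends to slide down (tan θ > μ_s), so at the point of impending slip friction acts up-slope at its limit: f = μ_s N.
P is parallel to the surface, so N = m g cos θ = 667 N.
Along the incline: P + μ_s N = m g sin θ, so P = 467 − 0.59×667 = 73.5 N.

P_min ≈ 73.5 N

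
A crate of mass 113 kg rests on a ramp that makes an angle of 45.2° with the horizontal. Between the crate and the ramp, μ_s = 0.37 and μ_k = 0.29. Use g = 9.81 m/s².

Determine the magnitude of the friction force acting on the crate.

f ≈ 227 N (up the incline)

Perpendicular to the surface, N = m g cos θ = 113·9.81·cos 45.2° = 781.1 N.
For equilibrium along the incline, friction must balance the weight component: f = m g sin θ = 786.6 N up the slope.
Static friction can supply at most μ_s N = 289 N.
Since |786.6| > 289 N, static friction cannot hold it; the crate slides down the incline and kinetic friction applies: f = μ_k N = 0.29 × 781.1 = 227 N.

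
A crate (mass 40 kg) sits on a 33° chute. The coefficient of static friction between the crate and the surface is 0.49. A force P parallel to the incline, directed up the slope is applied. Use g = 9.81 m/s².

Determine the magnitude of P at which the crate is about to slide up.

P ≈ 375 N

At impending motion up the slope, friction acts down-slope at its limit: f = μ_s N.
P is parallel to the surface, so N = m g cos θ = 329 N.
Along the incline: P = m g sin θ + μ_s N = 214 + 0.49×329 = 375 N.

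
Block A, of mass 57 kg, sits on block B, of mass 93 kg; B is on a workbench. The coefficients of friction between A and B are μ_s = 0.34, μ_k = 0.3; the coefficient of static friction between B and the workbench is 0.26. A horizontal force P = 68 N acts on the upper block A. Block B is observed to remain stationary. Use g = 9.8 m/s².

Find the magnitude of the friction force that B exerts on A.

f ≈ 68 N

Normal force at the A–B interface: N₁ = m_A g = 558.6 N.
Maximum static friction on A from B: μ_s N₁ = 0.34×558.6 = 189.9 N.
Since P = 68 N ≤ 189.9 N, A does not slip on B; friction on A equals P = 68 N.
By Newton's third law B feels 68 N forward from A. With B stationary, the floor's static friction on B balances it: f₂ = 68 N (well within μ_s(m_A+m_B)g = 382.2 N).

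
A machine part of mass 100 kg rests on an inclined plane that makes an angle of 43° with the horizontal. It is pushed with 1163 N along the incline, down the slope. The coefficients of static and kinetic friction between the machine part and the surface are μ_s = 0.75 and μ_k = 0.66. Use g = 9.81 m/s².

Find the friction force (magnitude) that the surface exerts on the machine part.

The normal reaction is N = m g cos θ = 717.5 N.
For equilibrium along the incline the friction force must supply f = m g sin θ + P = 669 + 1163 = 1832 N (positive meaning up-slope).
The static-friction ceiling is μ_s N = 0.75 × 717.5 = 538.1 N.
Since |1832| > 538.1 N, static friction cannot hold it; the machine part slides down the incline and kinetic friction applies: f = μ_k N = 0.66 × 717.5 = 474 N.

f ≈ 474 N (up the incline)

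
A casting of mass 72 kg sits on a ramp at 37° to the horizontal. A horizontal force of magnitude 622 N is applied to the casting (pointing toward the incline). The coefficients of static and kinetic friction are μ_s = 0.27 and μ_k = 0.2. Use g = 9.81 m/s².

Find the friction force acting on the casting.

The horizontal push has a component P sin θ into the surface, so N = m g cos θ + P sin θ = 564.1 + 374.3 = 938.4 N.
Along the incline, the net driving force (taking up-slope positive) is P cos θ − m g sin θ = 496.8 − 425.1 = 71.68 N, so equilibrium requires friction f = -71.68 N (down-slope).
The limit of static friction is μ_s N = 253.4 N.
Since 71.68 N is within the 253.4 N limit, the casting stays put and friction is exactly 71.7 N.

f ≈ 71.7 N (down the incline)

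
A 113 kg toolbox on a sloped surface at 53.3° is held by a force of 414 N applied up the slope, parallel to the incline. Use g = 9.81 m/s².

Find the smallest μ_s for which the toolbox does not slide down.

N = m g cos θ = 662.5 N.
Friction must make up the shortfall along the incline: f = m g sin θ − P = 888.8 − 414 = 474.8 N.
At the threshold f = μ_s N, so μ_s,min = 474.8/662.5 = 0.717.

μ_s,min ≈ 0.717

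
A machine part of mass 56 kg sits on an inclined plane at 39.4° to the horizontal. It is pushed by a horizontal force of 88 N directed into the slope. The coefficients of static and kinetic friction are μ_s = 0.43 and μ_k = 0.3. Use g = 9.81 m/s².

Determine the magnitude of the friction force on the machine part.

The horizontal push has a component P sin θ into the surface, so N = m g cos θ + P sin θ = 424.5 + 55.86 = 480.4 N.
Along the incline, the net driving force (taking up-slope positive) is P cos θ − m g sin θ = 68 − 348.7 = -280.7 N, so equilibrium requires friction f = 280.7 N (up-slope).
Maximum static friction: μ_s N = 0.43 × 480.4 = 206.6 N.
|f_req| = 280.7 > 206.6 N → the machine part slides down the incline; f = μ_k N = 0.3 × 480.4 = 144 N.

f ≈ 144 N (up the incline)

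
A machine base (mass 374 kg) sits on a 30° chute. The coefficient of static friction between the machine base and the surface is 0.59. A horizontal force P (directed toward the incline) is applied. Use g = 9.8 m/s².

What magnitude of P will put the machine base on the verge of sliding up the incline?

At impending motion up the slope, friction acts down-slope at its limit: f = μ_s N.
Perpendicular to the incline: N = m g cos θ + P sin θ.
Along the incline: P cos θ = m g sin θ + μ_s N = m g sin θ + μ_s (m g cos θ + P sin θ).
Solving, P (cos θ − μ_s sin θ) = m g (sin θ + μ_s cos θ), so P = 374×9.8×(sin 30° + 0.59 cos 30°)/(cos 30° − 0.59 sin 30°) = 3670×1.011/0.571 = 6490 N.

P ≈ 6490 N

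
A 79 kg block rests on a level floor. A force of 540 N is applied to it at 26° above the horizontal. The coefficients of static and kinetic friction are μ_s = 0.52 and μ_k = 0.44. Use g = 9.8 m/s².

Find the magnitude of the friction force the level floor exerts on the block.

Vertical equilibrium gives N = m g − P sin α = 537.5 N.
For equilibrium, f = P cos α = 540×cos 26° = 485.3 N.
The static-friction limit is μ_s N = 279.5 N.
The required friction exceeds μ_s N, so the block moves and f = μ_k N = 236 N.

f ≈ 236 N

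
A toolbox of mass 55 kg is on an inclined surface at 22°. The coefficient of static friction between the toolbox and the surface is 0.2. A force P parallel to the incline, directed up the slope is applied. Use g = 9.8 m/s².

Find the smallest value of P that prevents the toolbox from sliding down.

P_min ≈ 102 N

The toolbox tends to slide down (tan θ > μ_s), so at the point of impending slip friction acts up-slope at its limit: f = μ_s N.
P is parallel to the surface, so N = m g cos θ = 500 N.
Along the incline: P + μ_s N = m g sin θ, so P = 202 − 0.2×500 = 102 N.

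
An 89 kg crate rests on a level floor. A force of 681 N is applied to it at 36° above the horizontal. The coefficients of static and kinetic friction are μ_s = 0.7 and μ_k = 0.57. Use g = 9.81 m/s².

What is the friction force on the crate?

Vertical equilibrium gives N = m g − P sin α = 472.8 N.
The horizontal driving force is P cos α = 550.9 N, so equilibrium needs friction f = 550.9 N.
The static-friction limit is μ_s N = 331 N.
The required friction exceeds μ_s N, so the crate moves and f = μ_k N = 270 N.

f ≈ 270 N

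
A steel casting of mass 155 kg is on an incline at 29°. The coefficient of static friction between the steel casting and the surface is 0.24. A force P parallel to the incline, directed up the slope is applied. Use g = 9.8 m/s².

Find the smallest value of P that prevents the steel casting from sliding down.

P_min ≈ 418 N

The steel casting tends to slide down (tan θ > μ_s), so at the point of impending slip friction acts up-slope at its limit: f = μ_s N.
P is parallel to the surface, so N = m g cos θ = 1330 N.
Along the incline: P + μ_s N = m g sin θ, so P = 736 − 0.24×1330 = 418 N.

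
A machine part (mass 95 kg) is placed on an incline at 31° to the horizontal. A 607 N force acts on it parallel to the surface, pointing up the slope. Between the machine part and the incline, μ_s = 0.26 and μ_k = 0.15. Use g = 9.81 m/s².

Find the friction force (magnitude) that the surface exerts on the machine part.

The normal reaction is N = m g cos θ = 798.8 N.
For equilibrium along the incline the friction force must supply f = m g sin θ − P = 480 − 607 = -127 N (positive meaning up-slope).
Static friction can supply at most μ_s N = 207.7 N.
Since |-127| ≤ 207.7 N, the machine part remains in static equilibrium and friction takes exactly the required value.

f ≈ 127 N (down the incline)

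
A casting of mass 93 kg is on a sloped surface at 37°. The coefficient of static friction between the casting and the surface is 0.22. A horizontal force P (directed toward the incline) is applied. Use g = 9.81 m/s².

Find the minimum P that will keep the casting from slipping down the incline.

P_min ≈ 418 N

The casting tends to slide down (tan θ > μ_s), so at the point of impending slip friction acts up-slope at its limit: f = μ_s N.
Perpendicular to the incline: N = m g cos θ + P sin θ.
Along the incline: P cos θ + μ_s N = m g sin θ, i.e. P cos θ + μ_s (m g cos θ + P sin θ) = m g sin θ.
Solving, P (cos θ + μ_s sin θ) = m g (sin θ − μ_s cos θ), so P = 912×0.4261/0.931 = 418 N.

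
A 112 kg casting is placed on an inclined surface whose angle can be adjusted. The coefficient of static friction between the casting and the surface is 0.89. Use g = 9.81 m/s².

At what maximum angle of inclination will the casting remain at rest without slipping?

θ_max ≈ 41.7°

At the slip threshold, m g sin θ = μ_s · m g cos θ, so tan θ = μ_s.
θ_max = arctan(0.89) = 41.7°.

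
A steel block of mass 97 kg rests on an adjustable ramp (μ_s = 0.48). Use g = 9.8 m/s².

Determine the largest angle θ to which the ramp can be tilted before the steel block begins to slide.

At the slip threshold, m g sin θ = μ_s · m g cos θ, so tan θ = μ_s.
θ_max = arctan(0.48) = 25.6°.

θ_max ≈ 25.6°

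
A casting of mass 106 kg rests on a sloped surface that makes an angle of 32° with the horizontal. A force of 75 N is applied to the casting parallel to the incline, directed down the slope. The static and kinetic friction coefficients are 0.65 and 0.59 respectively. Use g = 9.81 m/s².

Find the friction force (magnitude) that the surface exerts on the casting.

f ≈ 520 N (up the incline)

Perpendicular to the surface, N = m g cos θ = 106·9.81·cos 32° = 881.9 N.
For equilibrium along the incline the friction force must supply f = m g sin θ + P = 551 + 75 = 626 N (positive meaning up-slope).
The static-friction ceiling is μ_s N = 0.65 × 881.9 = 573.2 N.
Since |626| > 573.2 N, static friction cannot hold it; the casting slides down the incline and kinetic friction applies: f = μ_k N = 0.59 × 881.9 = 520 N.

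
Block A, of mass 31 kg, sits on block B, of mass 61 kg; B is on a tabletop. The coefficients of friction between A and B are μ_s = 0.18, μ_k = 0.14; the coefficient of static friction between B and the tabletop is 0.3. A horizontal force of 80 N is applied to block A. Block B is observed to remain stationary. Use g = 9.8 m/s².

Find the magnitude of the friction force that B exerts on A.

Normal force at the A–B interface: N₁ = m_A g = 303.8 N.
So the A–B interface can sustain at most μ_s N₁ = 54.68 N of static friction.
P = 80 N exceeds that limit, so A slips over B and the interface friction becomes kinetic: f₁ = μ_k N₁ = 0.14×303.8 = 42.5 N.
B experiences an equal 42.5 N forward from A (third law). B is in equilibrium, so the floor supplies f₂ = 42.5 N of static friction (limit μ_s(m_A+m_B)g = 270.5 N, not exceeded).

f ≈ 42.5 N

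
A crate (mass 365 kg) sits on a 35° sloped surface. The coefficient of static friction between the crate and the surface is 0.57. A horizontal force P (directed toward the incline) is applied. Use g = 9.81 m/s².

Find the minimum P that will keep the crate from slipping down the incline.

The crate tends to slide down (tan θ > μ_s), so at the point of impending slip friction acts up-slope at its limit: f = μ_s N.
Perpendicular to the incline: N = m g cos θ + P sin θ.
Along the incline: P cos θ + μ_s N = m g sin θ, i.e. P cos θ + μ_s (m g cos θ + P sin θ) = m g sin θ.
Solving, P (cos θ + μ_s sin θ) = m g (sin θ − μ_s cos θ), so P = 3580×0.1067/1.146 = 333 N.

P_min ≈ 333 N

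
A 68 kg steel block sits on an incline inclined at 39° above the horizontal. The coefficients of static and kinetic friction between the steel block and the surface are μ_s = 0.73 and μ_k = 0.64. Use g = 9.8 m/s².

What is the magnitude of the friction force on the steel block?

f ≈ 331 N (up the incline)

The normal reaction is N = m g cos θ = 517.9 N.
Along the slope the weight component is m g sin θ = 419.4 N; friction must supply exactly this, acting up-slope.
Static friction can supply at most μ_s N = 378.1 N.
|419.4| exceeds 378.1 N, so the steel block slips down-slope; friction is kinetic, f = μ_k N = 0.64×517.9 = 331 N.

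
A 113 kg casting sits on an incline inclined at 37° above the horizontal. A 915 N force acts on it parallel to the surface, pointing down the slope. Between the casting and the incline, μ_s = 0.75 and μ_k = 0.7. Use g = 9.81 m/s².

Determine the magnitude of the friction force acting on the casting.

The normal reaction is N = m g cos θ = 885.3 N.
Parallel to the incline, ΣF = 0 gives f = m g sin θ + P = 667.1 + 915 = 1582 N (up-slope positive).
The static-friction ceiling is μ_s N = 0.75 × 885.3 = 664 N.
Since |1582| > 664 N, static friction cannot hold it; the casting slides down the incline and kinetic friction applies: f = μ_k N = 0.7 × 885.3 = 620 N.

f ≈ 620 N (up the incline)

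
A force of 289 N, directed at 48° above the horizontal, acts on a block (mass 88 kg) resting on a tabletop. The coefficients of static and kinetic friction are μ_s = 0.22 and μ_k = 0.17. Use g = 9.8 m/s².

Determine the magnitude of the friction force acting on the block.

f ≈ 110 N

N = m g − P sin α = 862.4 − 289×sin 48° = 647.6 N.
The horizontal driving force is P cos α = 193.4 N, so equilibrium needs friction f = 193.4 N.
The static-friction limit is μ_s N = 142.5 N.
193.4 > 142.5 N → the block slides; f = μ_k N = 0.17×647.6 = 110 N.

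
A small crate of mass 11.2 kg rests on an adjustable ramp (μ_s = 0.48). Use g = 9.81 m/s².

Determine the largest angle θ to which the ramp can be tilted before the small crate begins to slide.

θ_max ≈ 25.6°

At the slip threshold, m g sin θ = μ_s · m g cos θ, so tan θ = μ_s.
θ_max = arctan(0.48) = 25.6°.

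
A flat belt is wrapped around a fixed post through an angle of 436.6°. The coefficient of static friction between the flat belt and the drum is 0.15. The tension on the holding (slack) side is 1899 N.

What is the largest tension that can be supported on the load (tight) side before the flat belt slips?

T_max ≈ 5960 N

At impending slip the capstan equation gives T₂/T₁ = e^{μβ} with β in radians.
β = 436.6° × π/180 = 7.62 rad.
e^{μβ} = e^{0.15×7.62} = 3.136.
T₂ = T₁ · e^{μβ} = 1899 × 3.136 = 5960 N.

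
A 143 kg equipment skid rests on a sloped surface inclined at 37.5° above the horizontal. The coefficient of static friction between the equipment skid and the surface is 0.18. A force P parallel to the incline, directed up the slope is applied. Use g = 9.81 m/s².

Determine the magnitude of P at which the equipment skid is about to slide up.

P ≈ 1050 N

At impending motion up the slope, friction acts down-slope at its limit: f = μ_s N.
P is parallel to the surface, so N = m g cos θ = 1110 N.
Along the incline: P = m g sin θ + μ_s N = 854 + 0.18×1110 = 1050 N.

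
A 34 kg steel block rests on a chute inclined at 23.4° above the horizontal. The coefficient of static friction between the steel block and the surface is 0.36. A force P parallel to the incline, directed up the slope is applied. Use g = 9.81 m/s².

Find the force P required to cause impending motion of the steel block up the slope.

At impending motion up the slope, friction acts down-slope at its limit: f = μ_s N.
P is parallel to the surface, so N = m g cos θ = 306 N.
Along the incline: P = m g sin θ + μ_s N = 132 + 0.36×306 = 243 N.

P ≈ 243 N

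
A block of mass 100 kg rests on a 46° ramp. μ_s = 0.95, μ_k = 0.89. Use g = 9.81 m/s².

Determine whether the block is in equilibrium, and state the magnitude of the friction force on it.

N = m g cos θ = 681 N.
Down-slope weight component: m g sin θ = 706 N.
μ_s N = 647 N.
706 > 647 N, so it slides; kinetic friction f = μ_k N = 0.89×681 = 606 N.

f ≈ 606 N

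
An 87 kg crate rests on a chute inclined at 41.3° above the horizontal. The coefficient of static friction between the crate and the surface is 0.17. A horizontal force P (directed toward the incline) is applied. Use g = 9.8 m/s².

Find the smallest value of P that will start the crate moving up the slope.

P ≈ 1050 N

At impending motion up the slope, friction acts down-slope at its limit: f = μ_s N.
Perpendicular to the incline: N = m g cos θ + P sin θ.
Along the incline: P cos θ = m g sin θ + μ_s N = m g sin θ + μ_s (m g cos θ + P sin θ).
Solving, P (cos θ − μ_s sin θ) = m g (sin θ + μ_s cos θ), so P = 87×9.8×(sin 41.3° + 0.17 cos 41.3°)/(cos 41.3° − 0.17 sin 41.3°) = 853×0.7877/0.6391 = 1050 N.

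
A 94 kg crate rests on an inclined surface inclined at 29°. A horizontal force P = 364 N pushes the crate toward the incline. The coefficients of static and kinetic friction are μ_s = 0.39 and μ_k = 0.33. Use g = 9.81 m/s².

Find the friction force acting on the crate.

Normal direction: N = m g cos θ + P sin θ = 983 N.
Parallel to the incline: P cos θ − m g sin θ = 318.4 − 447.1 = -128.7 N; the friction needed to balance this is 128.7 N acting up the slope.
Maximum static friction: μ_s N = 0.39 × 983 = 383.4 N.
Since 128.7 N is within the 383.4 N limit, the crate stays put and friction is exactly 129 N.

f ≈ 129 N (up the incline)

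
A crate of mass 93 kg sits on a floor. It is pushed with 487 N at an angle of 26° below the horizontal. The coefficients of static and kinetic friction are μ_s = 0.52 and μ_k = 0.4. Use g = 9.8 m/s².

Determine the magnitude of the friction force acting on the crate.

Vertical equilibrium gives N = m g + P sin α = 1125 N.
For equilibrium, f = P cos α = 487×cos 26° = 437.7 N.
The static-friction limit is μ_s N = 584.9 N.
Since 437.7 N does not exceed the limit, the crate stays at rest and f = 438 N.

f ≈ 438 N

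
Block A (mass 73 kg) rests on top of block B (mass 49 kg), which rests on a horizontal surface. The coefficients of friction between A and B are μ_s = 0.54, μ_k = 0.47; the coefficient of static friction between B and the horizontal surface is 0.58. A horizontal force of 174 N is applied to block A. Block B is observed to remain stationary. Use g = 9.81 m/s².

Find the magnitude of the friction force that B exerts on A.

The normal force B exerts on A is simply A's weight, N₁ = 716.1 N.
So the A–B interface can sustain at most μ_s N₁ = 386.7 N of static friction.
P = 174 N is within that limit, so A and B move together (both at rest); the A–B friction is simply f₁ = P = 174 N.
By Newton's third law B feels 174 N forward from A. With B stationary, the floor's static friction on B balances it: f₂ = 174 N (well within μ_s(m_A+m_B)g = 694.2 N).

f ≈ 174 N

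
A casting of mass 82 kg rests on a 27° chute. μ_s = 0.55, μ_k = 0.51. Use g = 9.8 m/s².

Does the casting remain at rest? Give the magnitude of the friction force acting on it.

N = m g cos θ = 716 N.
Down-slope weight component: m g sin θ = 365 N.
μ_s N = 394 N.
365 ≤ 394 N, so it stays put; friction = 365 N.

f ≈ 365 N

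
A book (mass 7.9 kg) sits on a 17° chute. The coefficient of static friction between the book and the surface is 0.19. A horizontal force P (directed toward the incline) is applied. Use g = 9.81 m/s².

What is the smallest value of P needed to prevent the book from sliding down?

The book tends to slide down (tan θ > μ_s), so at the point of impending slip friction acts up-slope at its limit: f = μ_s N.
Perpendicular to the incline: N = m g cos θ + P sin θ.
Along the incline: P cos θ + μ_s N = m g sin θ, i.e. P cos θ + μ_s (m g cos θ + P sin θ) = m g sin θ.
Solving, P (cos θ + μ_s sin θ) = m g (sin θ − μ_s cos θ), so P = 77.5×0.1107/1.012 = 8.48 N.

P_min ≈ 8.48 N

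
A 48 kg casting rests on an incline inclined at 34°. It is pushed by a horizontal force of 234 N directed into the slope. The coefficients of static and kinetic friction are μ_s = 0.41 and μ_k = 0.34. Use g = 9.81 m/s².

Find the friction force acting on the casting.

Normal direction: N = m g cos θ + P sin θ = 521.2 N.
Parallel to the incline: P cos θ − m g sin θ = 194 − 263.3 = -69.32 N; the friction needed to balance this is 69.32 N acting up the slope.
The limit of static friction is μ_s N = 213.7 N.
Since 69.32 N is within the 213.7 N limit, the casting stays put and friction is exactly 69.3 N.

f ≈ 69.3 N (up the incline)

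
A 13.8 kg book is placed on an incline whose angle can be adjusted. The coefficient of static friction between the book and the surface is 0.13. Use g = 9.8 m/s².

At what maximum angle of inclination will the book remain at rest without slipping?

θ_max ≈ 7.41°

At the slip threshold, m g sin θ = μ_s · m g cos θ, so tan θ = μ_s.
θ_max = arctan(0.13) = 7.41°.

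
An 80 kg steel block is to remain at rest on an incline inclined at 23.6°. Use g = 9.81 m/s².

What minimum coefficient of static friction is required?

μ_s,min ≈ 0.437

At the slip threshold m g sin θ = μ_s m g cos θ, so μ_s,min = tan θ.
μ_s,min = tan 23.6° = 0.437.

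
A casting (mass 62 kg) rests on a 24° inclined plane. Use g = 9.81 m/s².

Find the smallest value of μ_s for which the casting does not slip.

μ_s,min ≈ 0.445

At the slip threshold m g sin θ = μ_s m g cos θ, so μ_s,min = tan θ.
μ_s,min = tan 24° = 0.445.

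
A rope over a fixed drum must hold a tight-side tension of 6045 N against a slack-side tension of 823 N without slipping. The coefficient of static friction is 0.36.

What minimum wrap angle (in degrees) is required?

T₂/T₁ = e^{μβ} → β = ln(T₂/T₁)/μ.
β = ln(6045/823)/0.36 = 1.994/0.36 = 5.539 rad.
In degrees: β = 5.539 × 180/π = 317°.

β_min ≈ 317°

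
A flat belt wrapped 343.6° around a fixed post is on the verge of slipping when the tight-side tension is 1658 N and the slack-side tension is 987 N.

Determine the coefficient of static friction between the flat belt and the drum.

μ ≈ 0.0865

T₂/T₁ = e^{μβ} → μ = ln(T₂/T₁)/β.
β = 343.6° = 5.997 rad.
μ = ln(1658/987)/5.997 = ln(1.68)/5.997 = 0.0865.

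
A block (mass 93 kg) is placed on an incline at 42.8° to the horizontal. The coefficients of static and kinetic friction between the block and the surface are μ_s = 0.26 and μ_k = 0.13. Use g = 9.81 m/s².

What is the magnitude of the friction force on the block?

f ≈ 87 N (up the incline)

Normal force: N = m g cos θ = 93 × 9.81 × cos 42.8° = 669.4 N.
For equilibrium along the incline, friction must balance the weight component: f = m g sin θ = 619.9 N up the slope.
Static friction can supply at most μ_s N = 174 N.
Since |619.9| > 174 N, static friction cannot hold it; the block slides down the incline and kinetic friction applies: f = μ_k N = 0.13 × 669.4 = 87 N.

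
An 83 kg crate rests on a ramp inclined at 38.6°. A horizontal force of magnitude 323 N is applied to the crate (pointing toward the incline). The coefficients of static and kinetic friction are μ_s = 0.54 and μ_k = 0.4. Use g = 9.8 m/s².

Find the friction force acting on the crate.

Resolve perpendicular to the incline: N = m g cos θ + P sin θ = 83×9.8×cos 38.6° + 323×sin 38.6° = 837.2 N.
Parallel to the incline: P cos θ − m g sin θ = 252.4 − 507.5 = -255 N; the friction needed to balance this is 255 N acting up the slope.
Maximum static friction: μ_s N = 0.54 × 837.2 = 452.1 N.
|f_req| = 255 ≤ 452.1 N → the crate is in equilibrium; friction equals the required value.

f ≈ 255 N (up the incline)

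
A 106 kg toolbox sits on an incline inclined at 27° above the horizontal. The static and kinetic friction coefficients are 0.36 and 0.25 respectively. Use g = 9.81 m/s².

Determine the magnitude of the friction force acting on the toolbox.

Normal force: N = m g cos θ = 106 × 9.81 × cos 27° = 926.5 N.
For equilibrium along the incline, friction must balance the weight component: f = m g sin θ = 472.1 N up the slope.
Static friction can supply at most μ_s N = 333.5 N.
Since |472.1| > 333.5 N, static friction cannot hold it; the toolbox slides down the incline and kinetic friction applies: f = μ_k N = 0.25 × 926.5 = 232 N.

f ≈ 232 N (up the incline)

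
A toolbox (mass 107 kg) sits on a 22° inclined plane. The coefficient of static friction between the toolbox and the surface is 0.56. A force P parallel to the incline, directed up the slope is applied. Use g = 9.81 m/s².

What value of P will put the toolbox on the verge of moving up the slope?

At impending motion up the slope, friction acts down-slope at its limit: f = μ_s N.
P is parallel to the surface, so N = m g cos θ = 973 N.
Along the incline: P = m g sin θ + μ_s N = 393 + 0.56×973 = 938 N.

P ≈ 938 N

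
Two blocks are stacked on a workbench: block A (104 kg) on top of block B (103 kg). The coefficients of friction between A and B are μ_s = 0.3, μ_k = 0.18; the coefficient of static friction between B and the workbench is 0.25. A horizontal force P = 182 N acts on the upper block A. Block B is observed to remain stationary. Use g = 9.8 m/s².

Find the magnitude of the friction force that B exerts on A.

The normal force B exerts on A is simply A's weight, N₁ = 1019 N.
Maximum static friction on A from B: μ_s N₁ = 0.3×1019 = 305.8 N.
Since P = 182 N ≤ 305.8 N, A does not slip on B; friction on A equals P = 182 N.
By Newton's third law B feels 182 N forward from A. With B stationary, the floor's static friction on B balances it: f₂ = 182 N (well within μ_s(m_A+m_B)g = 507.2 N).

f ≈ 182 N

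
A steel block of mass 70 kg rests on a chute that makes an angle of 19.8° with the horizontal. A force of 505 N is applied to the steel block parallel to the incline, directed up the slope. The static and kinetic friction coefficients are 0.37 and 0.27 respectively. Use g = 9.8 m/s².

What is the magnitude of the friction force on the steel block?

Normal force: N = m g cos θ = 70 × 9.8 × cos 19.8° = 645.4 N.
For equilibrium along the incline the friction force must supply f = m g sin θ − P = 232.4 − 505 = -272.6 N (positive meaning up-slope).
The static-friction ceiling is μ_s N = 0.37 × 645.4 = 238.8 N.
Since |-272.6| > 238.8 N, static friction cannot hold it; the steel block slides up the incline and kinetic friction applies: f = μ_k N = 0.27 × 645.4 = 174 N.

f ≈ 174 N (down the incline)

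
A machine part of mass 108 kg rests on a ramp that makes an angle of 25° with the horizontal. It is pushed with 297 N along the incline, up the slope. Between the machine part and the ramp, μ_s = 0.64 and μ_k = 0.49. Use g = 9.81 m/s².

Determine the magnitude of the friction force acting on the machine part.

The normal reaction is N = m g cos θ = 960.2 N.
For equilibrium along the incline the friction force must supply f = m g sin θ − P = 447.8 − 297 = 150.8 N (positive meaning up-slope).
Maximum static friction available: μ_s N = 0.64 × 960.2 = 614.5 N.
Since |150.8| ≤ 614.5 N, no slip — friction simply equals what equilibrium demands.

f ≈ 151 N (up the incline)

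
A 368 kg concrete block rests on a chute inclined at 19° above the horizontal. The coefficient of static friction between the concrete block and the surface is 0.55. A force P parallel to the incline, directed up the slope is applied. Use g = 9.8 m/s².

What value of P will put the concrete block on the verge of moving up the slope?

At impending motion up the slope, friction acts down-slope at its limit: f = μ_s N.
P is parallel to the surface, so N = m g cos θ = 3410 N.
Along the incline: P = m g sin θ + μ_s N = 1170 + 0.55×3410 = 3050 N.

P ≈ 3050 N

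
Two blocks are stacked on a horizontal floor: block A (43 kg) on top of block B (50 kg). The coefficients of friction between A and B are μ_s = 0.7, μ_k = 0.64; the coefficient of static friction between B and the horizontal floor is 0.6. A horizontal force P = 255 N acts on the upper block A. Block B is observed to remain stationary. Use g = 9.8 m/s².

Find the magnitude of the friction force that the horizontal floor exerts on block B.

f ≈ 255 N

The normal force B exerts on A is simply A's weight, N₁ = 421.4 N.
So the A–B interface can sustain at most μ_s N₁ = 295 N of static friction.
Since P = 255 N ≤ 295 N, A does not slip on B; friction on A equals P = 255 N.
By Newton's third law B feels 255 N forward from A. With B stationary, the floor's static friction on B balances it: f₂ = 255 N (well within μ_s(m_A+m_B)g = 546.8 N).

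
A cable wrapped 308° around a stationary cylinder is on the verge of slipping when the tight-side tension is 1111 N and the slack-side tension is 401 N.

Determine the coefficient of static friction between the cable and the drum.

T₂/T₁ = e^{μβ} → μ = ln(T₂/T₁)/β.
β = 308° = 5.376 rad.
μ = ln(1111/401)/5.376 = ln(2.771)/5.376 = 0.19.

μ ≈ 0.19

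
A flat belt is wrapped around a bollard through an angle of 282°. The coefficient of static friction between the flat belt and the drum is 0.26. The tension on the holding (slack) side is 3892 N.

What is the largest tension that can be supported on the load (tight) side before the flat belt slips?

At impending slip the capstan equation gives T₂/T₁ = e^{μβ} with β in radians.
β = 282° × π/180 = 4.922 rad.
e^{μβ} = e^{0.26×4.922} = 3.595.
T₂ = T₁ · e^{μβ} = 3892 × 3.595 = 14000 N.

T_max ≈ 14000 N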